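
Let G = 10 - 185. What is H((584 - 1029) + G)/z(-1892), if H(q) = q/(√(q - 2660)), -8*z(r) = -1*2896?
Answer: 31*I*√205/14842 ≈ 0.029905*I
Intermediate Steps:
z(r) = 362 (z(r) = -(-1)*2896/8 = -⅛*(-2896) = 362)
G = -175
H(q) = q/√(-2660 + q) (H(q) = q/(√(-2660 + q)) = q/√(-2660 + q))
H((584 - 1029) + G)/z(-1892) = (((584 - 1029) - 175)/√(-2660 + ((584 - 1029) - 175)))/362 = ((-445 - 175)/√(-2660 + (-445 - 175)))*(1/362) = -620/√(-2660 - 620)*(1/362) = -(-31)*I*√205/41*(1/362) = (31*I*√205/41)*(1/362) = 31*I*√205/14842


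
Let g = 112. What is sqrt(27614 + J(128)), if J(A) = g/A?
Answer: sqrt(441838)/4 ≈ 166.18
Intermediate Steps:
J(A) = 112/A
sqrt(27614 + J(128)) = sqrt(27614 + 112/128) = sqrt(27614 + 112*(1/128)) = sqrt(27614 + 7/8) = sqrt(220919/8) = sqrt(441838)/4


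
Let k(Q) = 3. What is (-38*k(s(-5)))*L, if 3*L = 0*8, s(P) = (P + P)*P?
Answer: 0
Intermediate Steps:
s(P) = 2*P² (s(P) = (2*P)*P = 2*P²)
L = 0 (L = (0*8)/3 = (⅓)*0 = 0)
(-38*k(s(-5)))*L = -38*3*0 = -114*0 = 0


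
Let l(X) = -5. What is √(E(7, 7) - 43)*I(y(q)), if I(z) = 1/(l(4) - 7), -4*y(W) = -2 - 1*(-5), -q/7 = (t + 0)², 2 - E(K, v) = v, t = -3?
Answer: -I*√3/3 ≈ -0.57735*I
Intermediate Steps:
E(K, v) = 2 - v
q = -63 (q = -7*(-3 + 0)² = -7*(-3)² = -7*9 = -63)
y(W) = -¾ (y(W) = -(-2 - 1*(-5))/4 = -(-2 + 5)/4 = -¼*3 = -¾)
I(z) = -1/12 (I(z) = 1/(-5 - 7) = 1/(-12) = -1/12)
√(E(7, 7) - 43)*I(y(q)) = √((2 - 1*7) - 43)*(-1/12) = √((2 - 7) - 43)*(-1/12) = √(-5 - 43)*(-1/12) = √(-48)*(-1/12) = (4*I*√3)*(-1/12) = -I*√3/3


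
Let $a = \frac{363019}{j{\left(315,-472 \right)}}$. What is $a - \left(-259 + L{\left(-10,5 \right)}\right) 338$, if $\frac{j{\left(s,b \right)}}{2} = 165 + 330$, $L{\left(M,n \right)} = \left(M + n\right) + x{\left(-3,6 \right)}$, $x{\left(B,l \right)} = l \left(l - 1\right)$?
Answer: $\frac{78664099}{990} \approx 79459.0$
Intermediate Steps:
$x{\left(B,l \right)} = l \left(-1 + l\right)$
$L{\left(M,n \right)} = 30 + M + n$ ($L{\left(M,n \right)} = \left(M + n\right) + 6 \left(-1 + 6\right) = \left(M + n\right) + 6 \cdot 5 = \left(M + n\right) + 30 = 30 + M + n$)
$j{\left(s,b \right)} = 990$ ($j{\left(s,b \right)} = 2 \left(165 + 330\right) = 2 \cdot 495 = 990$)
$a = \frac{363019}{990} \approx 366.69$
$a - \left(-259 + L{\left(-10,5 \right)}\right) 338 = \frac{363019}{990} - \left(-259 + \left(30 - 10 + 5\right)\right) 338 = \frac{363019}{990} - \left(-259 + 25\right) 338 = \frac{363019}{990} - \left(-234\right) 338 = \frac{363019}{990} - -79092 = \frac{363019}{990} + 79092 = \frac{78664099}{990}$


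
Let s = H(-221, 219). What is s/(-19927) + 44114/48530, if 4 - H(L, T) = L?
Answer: 18872618/21022985 ≈ 0.89771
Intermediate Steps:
H(L, T) = 4 - L
s = 225 (s = 4 - 1*(-221) = 4 + 221 = 225)
s/(-19927) + 44114/48530 = 225/(-19927) + 44114/48530 = 225*(-1/19927) + 44114*(1/48530) = -225/19927 + 959/1055 = 18872618/21022985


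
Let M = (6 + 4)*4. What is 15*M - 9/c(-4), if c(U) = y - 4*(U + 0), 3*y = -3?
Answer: 2997/5 ≈ 599.40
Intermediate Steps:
y = -1 (y = (⅓)*(-3) = -1)
c(U) = -1 - 4*U (c(U) = -1 - 4*(U + 0) = -1 - 4*U)
M = 40 (M = 10*4 = 40)
15*M - 9/c(-4) = 15*40 - 9/(-1 - 4*(-4)) = 600 - 9/(-1 + 16) = 600 - 9/15 = 600 - 9*1/15 = 600 - ⅗ = 2997/5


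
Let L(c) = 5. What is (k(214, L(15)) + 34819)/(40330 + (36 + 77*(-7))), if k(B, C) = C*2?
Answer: 34829/39827 ≈ 0.87451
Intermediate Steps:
k(B, C) = 2*C
(k(214, L(15)) + 34819)/(40330 + (36 + 77*(-7))) = (2*5 + 34819)/(40330 + (36 + 77*(-7))) = (10 + 34819)/(40330 + (36 - 539)) = 34829/(40330 - 503) = 34829/39827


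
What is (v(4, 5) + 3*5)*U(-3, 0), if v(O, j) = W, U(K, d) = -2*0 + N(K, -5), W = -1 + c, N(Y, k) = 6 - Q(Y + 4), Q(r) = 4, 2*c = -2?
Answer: 26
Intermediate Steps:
c = -1 (c = (½)*(-2) = -1)
N(Y, k) = 2 (N(Y, k) = 6 - 1*4 = 6 - 4 = 2)
W = -2 (W = -1 - 1 = -2)
U(K, d) = 2 (U(K, d) = -2*0 + 2 = 0 + 2 = 2)
v(O, j) = -2
(v(4, 5) + 3*5)*U(-3, 0) = (-2 + 3*5)*2 = (-2 + 15)*2 = 13*2 = 26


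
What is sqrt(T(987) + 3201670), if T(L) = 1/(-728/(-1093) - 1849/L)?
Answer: sqrt(5430992892701419459)/1302421 ≈ 1789.3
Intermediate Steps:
T(L) = 1/(728/1093 - 1849/L) (T(L) = 1/(-728*(-1/1093) - 1849/L) = 1/(728/1093 - 1849/L))
sqrt(T(987) + 3201670) = sqrt(1093*987/(-2020957 + 728*987) + 3201670) = sqrt(1093*987/(-2020957 + 718536) + 3201670) = sqrt(1093*987/(-1302421) + 3201670) = sqrt(1093*987*(-1/1302421) + 3201670) = sqrt(-1078791/1302421 + 3201670) = sqrt(4169921164279/1302421) = sqrt(5430992892701419459)/1302421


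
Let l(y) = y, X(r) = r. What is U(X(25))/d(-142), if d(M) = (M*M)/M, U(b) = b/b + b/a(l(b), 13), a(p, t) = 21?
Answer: -23/1491 ≈ -0.015426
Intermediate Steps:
U(b) = 1 + b/21 (U(b) = b/b + b/21 = 1 + b*(1/21) = 1 + b/21)
d(M) = M (d(M) = M²/M = M)
U(X(25))/d(-142) = (1 + (1/21)*25)/(-142) = (1 + 25/21)*(-1/142) = (46/21)*(-1/142) = -23/1491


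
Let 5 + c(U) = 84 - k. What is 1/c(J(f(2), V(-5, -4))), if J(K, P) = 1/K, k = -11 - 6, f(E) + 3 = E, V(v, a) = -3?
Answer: 1/96 ≈ 0.010417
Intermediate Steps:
f(E) = -3 + E
k = -17
c(U) = 96 (c(U) = -5 + (84 - 1*(-17)) = -5 + (84 + 17) = -5 + 101 = 96)
1/c(J(f(2), V(-5, -4))) = 1/96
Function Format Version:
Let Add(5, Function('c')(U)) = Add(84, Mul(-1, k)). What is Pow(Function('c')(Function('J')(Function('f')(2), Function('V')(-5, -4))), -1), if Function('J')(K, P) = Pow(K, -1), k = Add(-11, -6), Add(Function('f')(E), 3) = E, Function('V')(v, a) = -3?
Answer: Rational(1, 96) ≈ 0.010417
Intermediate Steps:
Function('f')(E) = Add(-3, E)
k = -17
Function('c')(U) = 96 (Function('c')(U) = Add(-5, Add(84, Mul(-1, -17))) = Add(-5, Add(84, 17)) = Add(-5, 101) = 96)
Pow(Function('c')(Function('J')(Function('f')(2), Function('V')(-5, -4))), -1) = Pow(96, -1) = Rational(1, 96)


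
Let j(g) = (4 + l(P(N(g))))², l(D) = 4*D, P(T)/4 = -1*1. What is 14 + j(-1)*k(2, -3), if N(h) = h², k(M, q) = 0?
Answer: 14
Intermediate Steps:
P(T) = -4 (P(T) = 4*(-1*1) = 4*(-1) = -4)
j(g) = 144 (j(g) = (4 + 4*(-4))² = (4 - 16)² = (-12)² = 144)
14 + j(-1)*k(2, -3) = 14 + 144*0 = 14 + 0 = 14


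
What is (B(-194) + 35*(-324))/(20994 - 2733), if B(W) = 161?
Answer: -11179/18261 ≈ -0.61218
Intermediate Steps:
(B(-194) + 35*(-324))/(20994 - 2733) = (161 + 35*(-324))/(20994 - 2733) = (161 - 11340)/18261 = -11179*1/18261 = -11179/18261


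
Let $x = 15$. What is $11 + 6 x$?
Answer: $101$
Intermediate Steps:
$11 + 6 x = 11 + 6 \cdot 15 = 11 + 90 = 101$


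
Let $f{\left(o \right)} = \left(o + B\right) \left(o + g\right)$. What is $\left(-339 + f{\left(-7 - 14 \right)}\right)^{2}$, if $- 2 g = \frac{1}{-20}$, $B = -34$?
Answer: $\frac{42471289}{64} \approx 6.6361 \cdot 10^{5}$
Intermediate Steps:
$g = \frac{1}{40}$ ($g = - \frac{1}{2 \left(-20\right)} = \left(- \frac{1}{2}\right) \left(- \frac{1}{20}\right) = \frac{1}{40} \approx 0.025$)
$f{\left(o \right)} = \left(-34 + o\right) \left(\frac{1}{40} + o\right)$ ($f{\left(o \right)} = \left(o - 34\right) \left(o + \frac{1}{40}\right) = \left(-34 + o\right) \left(\frac{1}{40} + o\right)$)
$\left(-339 + f{\left(-7 - 14 \right)}\right)^{2} = \left(-339 - \left(\frac{17}{20} - \left(-7 - 14\right)^{2} + \frac{1359 \left(-7 - 14\right)}{40}\right)\right)^{2} = \left(-339 - \left(- \frac{5701}{8} - 441\right)\right)^{2} = \left(-339 + \left(- \frac{17}{20} + 441 + \frac{28539}{40}\right)\right)^{2} = \left(-339 + \frac{9229}{8}\right)^{2} = \left(\frac{6517}{8}\right)^{2} = \frac{42471289}{64}$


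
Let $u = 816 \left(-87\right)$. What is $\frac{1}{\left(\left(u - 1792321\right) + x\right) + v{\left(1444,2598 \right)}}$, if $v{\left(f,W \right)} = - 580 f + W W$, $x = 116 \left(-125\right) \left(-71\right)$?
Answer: $\frac{1}{5078271} \approx 1.9692 \cdot 10^{-7}$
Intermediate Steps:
$u = -70992$
$x = 1029500$ ($x = \left(-14500\right) \left(-71\right) = 1029500$)
$v{\left(f,W \right)} = W^{2} - 580 f$ ($v{\left(f,W \right)} = - 580 f + W^{2} = W^{2} - 580 f$)
$\frac{1}{\left(\left(u - 1792321\right) + x\right) + v{\left(1444,2598 \right)}} = \frac{1}{\left(\left(-70992 - 1792321\right) + 1029500\right) + \left(2598^{2} - 837520\right)} = \frac{1}{\left(-1863313 + 1029500\right) + \left(6749604 - 837520\right)} = \frac{1}{-833813 + 5912084} = \frac{1}{5078271}$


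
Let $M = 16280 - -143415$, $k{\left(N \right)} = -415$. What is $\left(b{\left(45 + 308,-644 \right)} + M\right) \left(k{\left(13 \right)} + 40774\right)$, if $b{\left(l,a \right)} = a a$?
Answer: $23183460729$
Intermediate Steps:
$b{\left(l,a \right)} = a^{2}$
$M = 159695$ ($M = 16280 + 143415 = 159695$)
$\left(b{\left(45 + 308,-644 \right)} + M\right) \left(k{\left(13 \right)} + 40774\right) = \left(\left(-644\right)^{2} + 159695\right) \left(-415 + 40774\right) = \left(414736 + 159695\right) 40359 = 574431 \cdot 40359 = 23183460729$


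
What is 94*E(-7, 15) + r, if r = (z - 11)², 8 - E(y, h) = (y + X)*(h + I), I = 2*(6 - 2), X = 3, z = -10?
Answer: 9841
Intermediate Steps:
I = 8 (I = 2*4 = 8)
E(y, h) = 8 - (3 + y)*(8 + h) (E(y, h) = 8 - (y + 3)*(h + 8) = 8 - (3 + y)*(8 + h))
r = 441 (r = (-10 - 11)² = (-21)² = 441)
94*E(-7, 15) + r = 94*(-16 - 8*(-7) - 3*15 - 1*15*(-7)) + 441 = 94*(-16 + 56 - 45 + 105) + 441 = 94*100 + 441 = 9400 + 441 = 9841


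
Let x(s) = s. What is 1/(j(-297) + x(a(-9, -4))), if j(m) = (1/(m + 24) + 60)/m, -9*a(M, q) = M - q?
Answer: 7371/2606 ≈ 2.8285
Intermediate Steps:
a(M, q) = -M/9 + q/9 (a(M, q) = -(M - q)/9 = -M/9 + q/9)
j(m) = (60 + 1/(24 + m))/m (j(m) = (1/(24 + m) + 60)/m = (60 + 1/(24 + m))/m)
1/(j(-297) + x(a(-9, -4))) = 1/((1441 + 60*(-297))/((-297)*(24 - 297)) + (-1/9*(-9) + (1/9)*(-4))) = 1/(-1/297*(1441 - 17820)/(-273) + (1 - 4/9)) = 1/(-1/297*(-1/273)*(-16379) + 5/9) = 1/(-1489/7371 + 5/9) = 1/(2606/7371) = 7371/2606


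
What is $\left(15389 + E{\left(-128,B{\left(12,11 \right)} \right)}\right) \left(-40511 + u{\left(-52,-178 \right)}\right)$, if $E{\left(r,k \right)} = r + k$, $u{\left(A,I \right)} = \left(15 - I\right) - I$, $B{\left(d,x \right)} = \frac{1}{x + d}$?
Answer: $- \frac{14089300560}{23} \approx -6.1258 \cdot 10^{8}$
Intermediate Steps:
$B{\left(d,x \right)} = \frac{1}{d + x}$
$u{\left(A,I \right)} = 15 - 2 I$
$E{\left(r,k \right)} = k + r$
$\left(15389 + E{\left(-128,B{\left(12,11 \right)} \right)}\right) \left(-40511 + u{\left(-52,-178 \right)}\right) = \left(15389 - \left(128 - \frac{1}{12 + 11}\right)\right) \left(-40511 + \left(15 - -356\right)\right) = \left(15389 - \left(128 - \frac{1}{23}\right)\right) \left(-40511 + \left(15 + 356\right)\right) = \left(15389 + \left(\frac{1}{23} - 128\right)\right) \left(-40511 + 371\right) = \left(15389 - \frac{2943}{23}\right) \left(-40140\right) = \frac{351004}{23} \left(-40140\right) = - \frac{14089300560}{23}$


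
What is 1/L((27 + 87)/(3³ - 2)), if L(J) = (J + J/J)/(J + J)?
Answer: 228/139 ≈ 1.6403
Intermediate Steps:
L(J) = (1 + J)/(2*J) (L(J) = (J + 1)/((2*J)) = (1 + J)*(1/(2*J)) = (1 + J)/(2*J))
1/L((27 + 87)/(3³ - 2)) = 1/((1 + (27 + 87)/(3³ - 2))/(2*(((27 + 87)/(3³ - 2))))) = 1/((1 + 114/(27 - 2))/(2*((114/(27 - 2))))) = 1/((1 + 114/25)/(2*((114/25)))) = 1/((1 + 114*(1/25))/(2*((114*(1/25))))) = 1/((1 + 114/25)/(2*(114/25))) = 1/((½)*(25/114)*(139/25)) = 1/(139/228) = 228/139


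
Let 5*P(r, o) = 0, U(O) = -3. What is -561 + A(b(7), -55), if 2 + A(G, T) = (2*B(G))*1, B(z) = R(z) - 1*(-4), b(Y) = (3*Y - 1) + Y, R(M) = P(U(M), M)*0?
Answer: -555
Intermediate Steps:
P(r, o) = 0 (P(r, o) = (⅕)*0 = 0)
R(M) = 0 (R(M) = 0*0 = 0)
b(Y) = -1 + 4*Y (b(Y) = (-1 + 3*Y) + Y = -1 + 4*Y)
B(z) = 4 (B(z) = 0 - 1*(-4) = 0 + 4 = 4)
A(G, T) = 6 (A(G, T) = -2 + (2*4)*1 = -2 + 8*1 = -2 + 8 = 6)
-561 + A(b(7), -55) = -561 + 6 = -555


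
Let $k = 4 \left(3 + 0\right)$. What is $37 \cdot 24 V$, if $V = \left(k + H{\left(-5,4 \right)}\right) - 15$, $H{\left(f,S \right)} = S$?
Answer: $888$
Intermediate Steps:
$k = 12$ ($k = 4 \cdot 3 = 12$)
$V = 1$ ($V = \left(12 + 4\right) - 15 = 16 - 15 = 1$)
$37 \cdot 24 V = 37 \cdot 24 \cdot 1 = 888 \cdot 1 = 888$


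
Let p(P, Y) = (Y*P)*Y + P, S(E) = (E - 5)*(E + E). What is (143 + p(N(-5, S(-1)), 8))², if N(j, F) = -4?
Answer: 13689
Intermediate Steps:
S(E) = 2*E*(-5 + E) (S(E) = (-5 + E)*(2*E) = 2*E*(-5 + E))
p(P, Y) = P + P*Y² (p(P, Y) = (P*Y)*Y + P = P*Y² + P = P + P*Y²)
(143 + p(N(-5, S(-1)), 8))² = (143 - 4*(1 + 8²))² = (143 - 4*(1 + 64))² = (143 - 4*65)² = (143 - 260)² = (-117)² = 13689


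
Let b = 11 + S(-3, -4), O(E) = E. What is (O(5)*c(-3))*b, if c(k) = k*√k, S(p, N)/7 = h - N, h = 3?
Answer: -900*I*√3 ≈ -1558.8*I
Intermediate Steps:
S(p, N) = 21 - 7*N (S(p, N) = 7*(3 - N) = 21 - 7*N)
c(k) = k^(3/2)
b = 60 (b = 11 + (21 - 7*(-4)) = 11 + (21 + 28) = 11 + 49 = 60)
(O(5)*c(-3))*b = (5*(-3)^(3/2))*60 = (5*(-3*I*√3))*60 = -15*I*√3*60 = -900*I*√3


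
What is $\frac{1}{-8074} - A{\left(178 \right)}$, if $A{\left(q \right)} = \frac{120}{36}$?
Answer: $- \frac{80743}{24222} \approx -3.3335$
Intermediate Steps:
$A{\left(q \right)} = \frac{10}{3}$ ($A{\left(q \right)} = 120 \cdot \frac{1}{36} = \frac{10}{3}$)
$\frac{1}{-8074} - A{\left(178 \right)} = \frac{1}{-8074} - \frac{10}{3} = - \frac{1}{8074} - \frac{10}{3} = - \frac{80743}{24222}$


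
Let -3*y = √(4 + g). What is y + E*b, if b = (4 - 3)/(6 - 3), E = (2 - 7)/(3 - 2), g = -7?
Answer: -5/3 - I*√3/3 ≈ -1.6667 - 0.57735*I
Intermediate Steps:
E = -5 (E = -5/1 = -5*1 = -5)
y = -I*√3/3 (y = -√(4 - 7)/3 = -I*√3/3 ≈ -0.57735*I)
b = ⅓ (b = 1/3 = 1*(⅓) = ⅓ ≈ 0.33333)
y + E*b = -I*√3/3 - 5*⅓ = -I*√3/3 - 5/3 = -5/3 - I*√3/3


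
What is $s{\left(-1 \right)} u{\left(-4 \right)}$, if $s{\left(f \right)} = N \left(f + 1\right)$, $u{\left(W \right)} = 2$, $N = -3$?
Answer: $0$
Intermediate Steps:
$s{\left(f \right)} = -3 - 3 f$ ($s{\left(f \right)} = - 3 \left(f + 1\right) = - 3 \left(1 + f\right) = -3 - 3 f$)
$s{\left(-1 \right)} u{\left(-4 \right)} = \left(-3 - -3\right) 2 = \left(-3 + 3\right) 2 = 0 \cdot 2 = 0$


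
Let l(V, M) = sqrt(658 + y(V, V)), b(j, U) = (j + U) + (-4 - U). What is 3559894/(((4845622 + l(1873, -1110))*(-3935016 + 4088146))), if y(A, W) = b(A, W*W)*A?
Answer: 8624950342034/1797749956706821785 - 12459629*sqrt(71455)/1797749956706821785 ≈ 4.7958e-6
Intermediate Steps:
b(j, U) = -4 + j (b(j, U) = (U + j) + (-4 - U) = -4 + j)
y(A, W) = A*(-4 + A) (y(A, W) = (-4 + A)*A = A*(-4 + A))
l(V, M) = sqrt(658 + V*(-4 + V))
3559894/(((4845622 + l(1873, -1110))*(-3935016 + 4088146))) = 3559894/(((4845622 + sqrt(658 + 1873*(-4 + 1873)))*(-3935016 + 4088146))) = 3559894/(((4845622 + sqrt(658 + 1873*1869))*153130)) = 3559894/(((4845622 + sqrt(658 + 3500637))*153130)) = 3559894/(((4845622 + sqrt(3501295))*153130)) = 3559894/(((4845622 + 7*sqrt(71455))*153130)) = 3559894/(742010096860 + 1071910*sqrt(71455))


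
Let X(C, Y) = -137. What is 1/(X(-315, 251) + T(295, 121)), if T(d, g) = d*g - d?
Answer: 1/35263 ≈ 2.8358e-5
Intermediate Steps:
T(d, g) = -d + d*g
1/(X(-315, 251) + T(295, 121)) = 1/(-137 + 295*(-1 + 121)) = 1/(-137 + 295*120) = 1/(-137 + 35400) = 1/35263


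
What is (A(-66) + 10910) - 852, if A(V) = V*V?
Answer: 14414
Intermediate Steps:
A(V) = V²
(A(-66) + 10910) - 852 = ((-66)² + 10910) - 852 = (4356 + 10910) - 852 = 15266 - 852 = 14414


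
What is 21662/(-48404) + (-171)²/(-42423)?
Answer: -389058065/342240482 ≈ -1.1368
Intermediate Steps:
21662/(-48404) + (-171)²/(-42423) = 21662*(-1/48404) + 29241*(-1/42423) = -10831/24202 - 9747/14141 = -389058065/342240482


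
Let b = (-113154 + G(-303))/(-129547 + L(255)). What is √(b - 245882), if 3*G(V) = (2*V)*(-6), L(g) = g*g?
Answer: I*√255905324975291/32261 ≈ 495.86*I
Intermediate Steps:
L(g) = g²
G(V) = -4*V (G(V) = ((2*V)*(-6))/3 = (-12*V)/3 = -4*V)
b = 55971/32261 (b = (-113154 - 4*(-303))/(-129547 + 255²) = (-113154 + 1212)/(-129547 + 65025) = -111942/(-64522) = -111942*(-1/64522) = 55971/32261 ≈ 1.7349)
√(b - 245882) = √(55971/32261 - 245882) = √(-7932343231/32261) = I*√255905324975291/32261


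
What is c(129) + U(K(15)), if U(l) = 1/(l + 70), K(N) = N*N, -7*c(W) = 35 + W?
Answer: -48373/2065 ≈ -23.425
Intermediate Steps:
c(W) = -5 - W/7 (c(W) = -(35 + W)/7 = -5 - W/7)
K(N) = N**2
U(l) = 1/(70 + l)
c(129) + U(K(15)) = (-5 - 1/7*129) + 1/(70 + 15**2) = (-5 - 129/7) + 1/(70 + 225) = -164/7 + 1/295 = -48373/2065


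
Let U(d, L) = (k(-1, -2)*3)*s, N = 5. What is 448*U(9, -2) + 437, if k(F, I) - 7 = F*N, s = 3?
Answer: 8501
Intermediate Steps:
k(F, I) = 7 + 5*F (k(F, I) = 7 + F*5 = 7 + 5*F)
U(d, L) = 18 (U(d, L) = ((7 + 5*(-1))*3)*3 = ((7 - 5)*3)*3 = (2*3)*3 = 6*3 = 18)
448*U(9, -2) + 437 = 448*18 + 437 = 8064 + 437 = 8501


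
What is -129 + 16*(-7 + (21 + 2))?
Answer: 127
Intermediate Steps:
-129 + 16*(-7 + (21 + 2)) = -129 + 16*(-7 + 23) = -129 + 16*16 = -129 + 256 = 127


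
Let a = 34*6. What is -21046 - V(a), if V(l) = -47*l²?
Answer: 1934906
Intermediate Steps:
a = 204
-21046 - V(a) = -21046 - (-47)*204² = -21046 - (-47)*41616 = -21046 - 1*(-1955952) = -21046 + 1955952 = 1934906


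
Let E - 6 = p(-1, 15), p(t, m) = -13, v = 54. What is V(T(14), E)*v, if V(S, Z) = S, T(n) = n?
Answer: 756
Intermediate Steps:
E = -7 (E = 6 - 13 = -7)
V(T(14), E)*v = 14*54 = 756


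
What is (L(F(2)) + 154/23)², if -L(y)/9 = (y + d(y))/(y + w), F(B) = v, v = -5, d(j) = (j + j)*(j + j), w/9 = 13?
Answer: 5841889/6635776 ≈ 0.88036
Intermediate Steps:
w = 117 (w = 9*13 = 117)
d(j) = 4*j² (d(j) = (2*j)*(2*j) = 4*j²)
F(B) = -5
L(y) = -9*(y + 4*y²)/(117 + y) (L(y) = -9*(y + 4*y²)/(y + 117) = -9*(y + 4*y²)/(117 + y))
(L(F(2)) + 154/23)² = (9*(-5)*(-1 - 4*(-5))/(117 - 5) + 154/23)² = (9*(-5)*(-1 + 20)/112 + 154*(1/23))² = (9*(-5)*(1/112)*19 + 154/23)² = (-855/112 + 154/23)² = (-2417/2576)² = 5841889/6635776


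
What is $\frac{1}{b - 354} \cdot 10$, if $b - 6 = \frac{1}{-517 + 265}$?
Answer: $- \frac{2520}{87697} \approx -0.028735$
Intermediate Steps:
$b = \frac{1511}{252}$ ($b = 6 + \frac{1}{-517 + 265} = 6 + \frac{1}{-252} = 6 - \frac{1}{252} = \frac{1511}{252} \approx 5.996$)
$\frac{1}{b - 354} \cdot 10 = \frac{1}{\frac{1511}{252} - 354} \cdot 10 = \frac{1}{- \frac{87697}{252}} \cdot 10 = \left(- \frac{252}{87697}\right) 10 = - \frac{2520}{87697}$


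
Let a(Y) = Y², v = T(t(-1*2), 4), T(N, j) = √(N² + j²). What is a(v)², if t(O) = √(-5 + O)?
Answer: 81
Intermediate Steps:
v = 3 (v = √((√(-5 - 1*2))² + 4²) = √((√(-5 - 2))² + 16) = √((√(-7))² + 16) = √((I*√7)² + 16) = √(-7 + 16) = √9 = 3)
a(v)² = (3²)² = 9² = 81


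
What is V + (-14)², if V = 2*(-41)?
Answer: 114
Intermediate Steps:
V = -82
V + (-14)² = -82 + (-14)² = -82 + 196 = 114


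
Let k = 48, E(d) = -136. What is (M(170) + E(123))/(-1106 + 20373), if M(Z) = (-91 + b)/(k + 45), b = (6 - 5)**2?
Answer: -4246/597277 ≈ -0.0071089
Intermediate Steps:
b = 1 (b = 1**2 = 1)
M(Z) = -30/31 (M(Z) = (-91 + 1)/(48 + 45) = -90/93 = -90*1/93 = -30/31)
(M(170) + E(123))/(-1106 + 20373) = (-30/31 - 136)/(-1106 + 20373) = -4246/31/19267 = -4246/31*1/19267 = -4246/597277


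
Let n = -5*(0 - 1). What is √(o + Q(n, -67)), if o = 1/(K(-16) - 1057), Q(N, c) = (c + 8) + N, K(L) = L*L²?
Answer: I*√1433889239/5153 ≈ 7.3485*I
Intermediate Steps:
K(L) = L³
n = 5 (n = -5*(-1) = 5)
Q(N, c) = 8 + N + c (Q(N, c) = (8 + c) + N = 8 + N + c)
o = -1/5153 (o = 1/((-16)³ - 1057) = 1/(-4096 - 1057) = 1/(-5153) = -1/5153 ≈ -0.00019406)
√(o + Q(n, -67)) = √(-1/5153 + (8 + 5 - 67)) = √(-1/5153 - 54) = √(-278263/5153) = I*√1433889239/5153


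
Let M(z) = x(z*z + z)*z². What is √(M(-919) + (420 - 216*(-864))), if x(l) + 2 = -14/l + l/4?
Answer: √16678938783483318/306 ≈ 4.2205e+5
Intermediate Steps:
x(l) = -2 - 14/l + l/4 (x(l) = -2 + (-14/l + l/4) = -2 - 14/l + l/4)
M(z) = z²*(-2 - 14/(z + z²) + z/4 + z²/4) (M(z) = (-2 - 14/(z*z + z) + (z*z + z)/4)*z² = (-2 - 14/(z² + z) + (z² + z)/4)*z² = (-2 - 14/(z + z²) + (z + z²)/4)*z² = (-2 - 14/(z + z²) + (z/4 + z²/4))*z² = (-2 - 14/(z + z²) + z/4 + z²/4)*z² = z²*(-2 - 14/(z + z²) + z/4 + z²/4))
√(M(-919) + (420 - 216*(-864))) = √(-919*(-56 - 919*(1 - 919)*(-8 - 919*(1 - 919)))/(4 + 4*(-919)) + (420 - 216*(-864))) = √(-919*(-56 - 919*(-918)*(-8 - 919*(-918)))/(4 - 3676) + (420 + 186624)) = √(-919*(-56 - 919*(-918)*(-8 + 843642))/(-3672) + 187044) = √(-919*(-1/3672)*(-56 - 919*(-918)*843634) + 187044) = √(-919*(-1/3672)*(-56 + 711725075028) + 187044) = √(-919*(-1/3672)*711725074972 + 187044) = √(163518835974817/918 + 187044) = √(163519007681209/918) = √16678938783483318/306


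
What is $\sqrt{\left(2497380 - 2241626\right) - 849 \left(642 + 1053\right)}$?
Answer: $7 i \sqrt{24149} \approx 1087.8 i$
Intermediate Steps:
$\sqrt{\left(2497380 - 2241626\right) - 849 \left(642 + 1053\right)} = \sqrt{\left(2497380 - 2241626\right) - 1439055} = \sqrt{255754 - 1439055} = \sqrt{-1183301} = 7 i \sqrt{24149}$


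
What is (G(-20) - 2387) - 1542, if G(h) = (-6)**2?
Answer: -3893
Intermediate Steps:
G(h) = 36
(G(-20) - 2387) - 1542 = (36 - 2387) - 1542 = -2351 - 1542 = -3893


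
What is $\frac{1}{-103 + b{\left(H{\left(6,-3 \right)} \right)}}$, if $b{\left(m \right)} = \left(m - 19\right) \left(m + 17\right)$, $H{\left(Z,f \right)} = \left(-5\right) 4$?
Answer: $\frac{1}{14} \approx 0.071429$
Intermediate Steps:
$H{\left(Z,f \right)} = -20$
$b{\left(m \right)} = \left(-19 + m\right) \left(17 + m\right)$ ($b{\left(m \right)} = \left(m - 19\right) \left(17 + m\right) = \left(-19 + m\right) \left(17 + m\right)$)
$\frac{1}{-103 + b{\left(H{\left(6,-3 \right)} \right)}} = \frac{1}{-103 - \left(283 - 400\right)} = \frac{1}{-103 + \left(-323 + 400 + 40\right)} = \frac{1}{-103 + 117} = \frac{1}{14}$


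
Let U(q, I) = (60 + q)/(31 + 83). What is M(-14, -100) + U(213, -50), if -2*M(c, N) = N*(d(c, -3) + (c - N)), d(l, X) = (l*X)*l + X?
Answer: -959409/38 ≈ -25248.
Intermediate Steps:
U(q, I) = 10/19 + q/114 (U(q, I) = (60 + q)/114 = (60 + q)*(1/114) = 10/19 + q/114)
d(l, X) = X + X*l**2 (d(l, X) = (X*l)*l + X = X*l**2 + X = X + X*l**2)
M(c, N) = -N*(-3 + c - N - 3*c**2)/2 (M(c, N) = -N*(-3*(1 + c**2) + (c - N))/2 = -N*((-3 - 3*c**2) + (c - N))/2 = -N*(-3 + c - N - 3*c**2)/2)
M(-14, -100) + U(213, -50) = (1/2)*(-100)*(3 - 100 - 1*(-14) + 3*(-14)**2) + (10/19 + (1/114)*213) = (1/2)*(-100)*(3 - 100 + 14 + 3*196) + (10/19 + 71/38) = (1/2)*(-100)*(3 - 100 + 14 + 588) + 91/38 = (1/2)*(-100)*505 + 91/38 = -25250 + 91/38 = -959409/38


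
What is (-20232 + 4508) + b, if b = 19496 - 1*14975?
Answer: -11203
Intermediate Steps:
b = 4521 (b = 19496 - 14975 = 4521)
(-20232 + 4508) + b = (-20232 + 4508) + 4521 = -15724 + 4521 = -11203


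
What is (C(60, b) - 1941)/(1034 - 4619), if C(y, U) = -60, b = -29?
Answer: 667/1195 ≈ 0.55816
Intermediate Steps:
(C(60, b) - 1941)/(1034 - 4619) = (-60 - 1941)/(1034 - 4619) = -2001/(-3585) = -2001*(-1/3585) = 667/1195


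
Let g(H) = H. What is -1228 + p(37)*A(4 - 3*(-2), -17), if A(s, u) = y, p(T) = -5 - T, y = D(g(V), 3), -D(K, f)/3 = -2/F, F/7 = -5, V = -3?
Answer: -6104/5 ≈ -1220.8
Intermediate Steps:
F = -35 (F = 7*(-5) = -35)
D(K, f) = -6/35 (D(K, f) = -(-6)/(-35) = -(-6)*(-1)/35 = -3*2/35 = -6/35)
y = -6/35 ≈ -0.17143
A(s, u) = -6/35
-1228 + p(37)*A(4 - 3*(-2), -17) = -1228 + (-5 - 1*37)*(-6/35) = -1228 + (-5 - 37)*(-6/35) = -1228 - 42*(-6/35) = -1228 + 36/5 = -6104/5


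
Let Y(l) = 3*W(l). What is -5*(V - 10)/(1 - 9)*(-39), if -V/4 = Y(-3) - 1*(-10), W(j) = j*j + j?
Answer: 11895/4 ≈ 2973.8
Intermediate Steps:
W(j) = j + j² (W(j) = j² + j = j + j²)
Y(l) = 3*l*(1 + l) (Y(l) = 3*(l*(1 + l)) = 3*l*(1 + l))
V = -112 (V = -4*(3*(-3)*(1 - 3) - 1*(-10)) = -4*(3*(-3)*(-2) + 10) = -4*(18 + 10) = -4*28 = -112)
-5*(V - 10)/(1 - 9)*(-39) = -5*(-112 - 10)/(1 - 9)*(-39) = -(-610)/(-8)*(-39) = -(-610)*(-1)/8*(-39) = -5*61/4*(-39) = -305/4*(-39) = 11895/4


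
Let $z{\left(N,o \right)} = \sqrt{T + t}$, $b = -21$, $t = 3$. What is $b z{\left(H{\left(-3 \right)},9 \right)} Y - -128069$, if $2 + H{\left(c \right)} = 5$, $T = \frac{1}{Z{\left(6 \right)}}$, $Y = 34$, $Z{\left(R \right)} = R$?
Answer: $128069 - 119 \sqrt{114} \approx 1.268 \cdot 10^{5}$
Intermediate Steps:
$T = \frac{1}{6} \approx 0.16667$
$H{\left(c \right)} = 3$ ($H{\left(c \right)} = -2 + 5 = 3$)
$z{\left(N,o \right)} = \frac{\sqrt{114}}{6}$ ($z{\left(N,o \right)} = \sqrt{\frac{1}{6} + 3} = \sqrt{\frac{19}{6}} = \frac{\sqrt{114}}{6}$)
$b z{\left(H{\left(-3 \right)},9 \right)} Y - -128069 = - 21 \frac{\sqrt{114}}{6} \cdot 34 - -128069 = - \frac{7 \sqrt{114}}{2} \cdot 34 + 128069 = - 119 \sqrt{114} + 128069 = 128069 - 119 \sqrt{114}$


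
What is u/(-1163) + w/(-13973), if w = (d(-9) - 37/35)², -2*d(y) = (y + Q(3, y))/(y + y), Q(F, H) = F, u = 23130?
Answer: -14252997923987/716651415900 ≈ -19.888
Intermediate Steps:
d(y) = -(3 + y)/(4*y) (d(y) = -(y + 3)/(2*(y + y)) = -(3 + y)/(2*(2*y)) = -(3 + y)*1/(2*y)/2 = -(3 + y)/(4*y))
w = 66049/44100 (w = ((¼)*(-3 - 1*(-9))/(-9) - 37/35)² = ((¼)*(-⅑)*(-3 + 9) - 37*1/35)² = ((¼)*(-⅑)*6 - 37/35)² = (-⅙ - 37/35)² = (-257/210)² = 66049/44100 ≈ 1.4977)
u/(-1163) + w/(-13973) = 23130/(-1163) + (66049/44100)/(-13973) = 23130*(-1/1163) + (66049/44100)*(-1/13973) = -23130/1163 - 66049/616209300 = -14252997923987/716651415900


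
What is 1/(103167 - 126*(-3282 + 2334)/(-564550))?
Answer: 40325/4160200743 ≈ 9.6930e-6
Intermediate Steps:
1/(103167 - 126*(-3282 + 2334)/(-564550)) = 1/(103167 - 126*(-948)*(-1/564550)) = 1/(103167 + 119448*(-1/564550)) = 1/(103167 - 8532/40325) = 1/(4160200743/40325) = 40325/4160200743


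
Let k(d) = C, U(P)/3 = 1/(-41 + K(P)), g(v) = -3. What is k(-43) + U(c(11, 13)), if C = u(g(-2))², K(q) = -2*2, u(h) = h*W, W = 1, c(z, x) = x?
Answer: 134/15 ≈ 8.9333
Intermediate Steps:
u(h) = h (u(h) = h*1 = h)
K(q) = -4
C = 9 (C = (-3)² = 9)
U(P) = -1/15 (U(P) = 3/(-41 - 4) = 3/(-45) = 3*(-1/45) = -1/15)
k(d) = 9
k(-43) + U(c(11, 13)) = 9 - 1/15 = 134/15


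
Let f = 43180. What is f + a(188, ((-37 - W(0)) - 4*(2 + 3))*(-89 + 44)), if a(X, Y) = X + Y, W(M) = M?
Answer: 45933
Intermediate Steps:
f + a(188, ((-37 - W(0)) - 4*(2 + 3))*(-89 + 44)) = 43180 + (188 + ((-37 - 1*0) - 4*(2 + 3))*(-89 + 44)) = 43180 + (188 + ((-37 + 0) - 4*5)*(-45)) = 43180 + (188 + (-37 - 20)*(-45)) = 43180 + (188 - 57*(-45)) = 43180 + (188 + 2565) = 43180 + 2753 = 45933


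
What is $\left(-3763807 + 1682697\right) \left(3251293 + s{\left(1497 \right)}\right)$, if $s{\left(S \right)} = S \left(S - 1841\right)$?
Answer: $-5694593320750$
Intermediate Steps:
$s{\left(S \right)} = S \left(-1841 + S\right)$
$\left(-3763807 + 1682697\right) \left(3251293 + s{\left(1497 \right)}\right) = \left(-3763807 + 1682697\right) \left(3251293 + 1497 \left(-1841 + 1497\right)\right) = - 2081110 \left(3251293 + 1497 \left(-344\right)\right) = - 2081110 \left(3251293 - 514968\right) = \left(-2081110\right) 2736325 = -5694593320750$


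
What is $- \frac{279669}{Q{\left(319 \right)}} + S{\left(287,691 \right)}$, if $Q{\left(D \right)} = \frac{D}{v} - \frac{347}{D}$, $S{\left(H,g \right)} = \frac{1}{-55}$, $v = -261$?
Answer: $\frac{44161126813}{364760} \approx 1.2107 \cdot 10^{5}$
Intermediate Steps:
$S{\left(H,g \right)} = - \frac{1}{55}$
$Q{\left(D \right)} = - \frac{347}{D} - \frac{D}{261}$ ($Q{\left(D \right)} = \frac{D}{-261} - \frac{347}{D} = D \left(- \frac{1}{261}\right) - \frac{347}{D} = - \frac{D}{261} - \frac{347}{D} = - \frac{347}{D} - \frac{D}{261}$)
$- \frac{279669}{Q{\left(319 \right)}} + S{\left(287,691 \right)} = - \frac{279669}{- \frac{347}{319} - \frac{11}{9}} - \frac{1}{55} = - \frac{279669}{- \frac{6632}{2871}} - \frac{1}{55} = \left(-279669\right) \left(- \frac{2871}{6632}\right) - \frac{1}{55} = \frac{802929699}{6632} - \frac{1}{55} = \frac{44161126813}{364760}$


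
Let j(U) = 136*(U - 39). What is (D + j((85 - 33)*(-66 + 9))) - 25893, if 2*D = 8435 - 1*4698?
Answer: -864865/2 ≈ -4.3243e+5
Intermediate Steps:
D = 3737/2 (D = (8435 - 1*4698)/2 = (8435 - 4698)/2 = (½)*3737 = 3737/2 ≈ 1868.5)
j(U) = -5304 + 136*U (j(U) = 136*(-39 + U) = -5304 + 136*U)
(D + j((85 - 33)*(-66 + 9))) - 25893 = (3737/2 + (-5304 + 136*((85 - 33)*(-66 + 9)))) - 25893 = (3737/2 + (-5304 + 136*(52*(-57)))) - 25893 = (3737/2 + (-5304 + 136*(-2964))) - 25893 = (3737/2 + (-5304 - 403104)) - 25893 = (3737/2 - 408408) - 25893 = -813079/2 - 25893 = -864865/2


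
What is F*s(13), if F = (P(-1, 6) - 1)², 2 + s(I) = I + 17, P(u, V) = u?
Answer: 112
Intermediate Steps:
s(I) = 15 + I (s(I) = -2 + (I + 17) = -2 + (17 + I) = 15 + I)
F = 4 (F = (-1 - 1)² = (-2)² = 4)
F*s(13) = 4*(15 + 13) = 4*28 = 112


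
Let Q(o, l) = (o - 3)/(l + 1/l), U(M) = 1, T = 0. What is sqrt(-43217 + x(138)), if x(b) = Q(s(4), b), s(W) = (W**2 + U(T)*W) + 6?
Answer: I*sqrt(15675265135595)/19045 ≈ 207.89*I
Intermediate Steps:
s(W) = 6 + W + W**2 (s(W) = (W**2 + 1*W) + 6 = (W**2 + W) + 6 = (W + W**2) + 6 = 6 + W + W**2)
Q(o, l) = (-3 + o)/(l + 1/l)
x(b) = 23*b/(1 + b**2) (x(b) = b*(-3 + (6 + 4 + 4**2))/(1 + b**2) = b*(-3 + (6 + 4 + 16))/(1 + b**2) = b*(-3 + 26)/(1 + b**2) = b*23/(1 + b**2) = 23*b/(1 + b**2))
sqrt(-43217 + x(138)) = sqrt(-43217 + 23*138/(1 + 138**2)) = sqrt(-43217 + 23*138/(1 + 19044)) = sqrt(-43217 + 23*138/19045) = sqrt(-43217 + 23*138*(1/19045)) = sqrt(-43217 + 3174/19045) = sqrt(-823064591/19045) = I*sqrt(15675265135595)/19045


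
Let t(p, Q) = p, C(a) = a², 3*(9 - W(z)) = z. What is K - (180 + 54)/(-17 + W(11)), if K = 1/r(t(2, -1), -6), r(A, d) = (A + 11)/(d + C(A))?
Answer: 9056/455 ≈ 19.903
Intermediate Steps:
W(z) = 9 - z/3
r(A, d) = (11 + A)/(d + A²) (r(A, d) = (A + 11)/(d + A²) = (11 + A)/(d + A²))
K = -2/13 (K = 1/((11 + 2)/(-6 + 2²)) = 1/(13/(-6 + 4)) = 1/(13/(-2)) = 1/(-½*13) = 1/(-13/2) = -2/13 ≈ -0.15385)
K - (180 + 54)/(-17 + W(11)) = -2/13 - (180 + 54)/(-17 + (9 - ⅓*11)) = -2/13 - 234/(-17 + (9 - 11/3)) = -2/13 - 234/(-17 + 16/3) = -2/13 - 234/(-35/3) = -2/13 - 234*(-3)/35 = -2/13 - 1*(-702/35) = -2/13 + 702/35 = 9056/455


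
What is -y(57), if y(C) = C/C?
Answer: -1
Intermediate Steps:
y(C) = 1
-y(57) = -1*1 = -1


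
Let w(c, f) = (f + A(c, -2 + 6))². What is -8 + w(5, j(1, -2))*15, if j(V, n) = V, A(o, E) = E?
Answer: 367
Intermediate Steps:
w(c, f) = (4 + f)² (w(c, f) = (f + (-2 + 6))² = (f + 4)² = (4 + f)²)
-8 + w(5, j(1, -2))*15 = -8 + (4 + 1)²*15 = -8 + 5²*15 = -8 + 25*15 = -8 + 375 = 367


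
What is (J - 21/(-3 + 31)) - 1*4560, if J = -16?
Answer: -18307/4 ≈ -4576.8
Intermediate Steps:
(J - 21/(-3 + 31)) - 1*4560 = (-16 - 21/(-3 + 31)) - 1*4560 = (-16 - 21/28) - 4560 = (-16 + (1/28)*(-21)) - 4560 = (-16 - ¾) - 4560 = -67/4 - 4560 = -18307/4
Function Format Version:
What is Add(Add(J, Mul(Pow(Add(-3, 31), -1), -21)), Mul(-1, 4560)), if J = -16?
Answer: Rational(-18307, 4) ≈ -4576.8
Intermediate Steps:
Add(Add(J, Mul(Pow(Add(-3, 31), -1), -21)), Mul(-1, 4560)) = Add(Add(-16, Mul(Pow(Add(-3, 31), -1), -21)), Mul(-1, 4560)) = Add(Add(-16, Mul(Pow(28, -1), -21)), -4560) = Add(Add(-16, Mul(Rational(1, 28), -21)), -4560) = Add(Add(-16, Rational(-3, 4)), -4560) = Add(Rational(-67, 4), -4560) = Rational(-18307, 4)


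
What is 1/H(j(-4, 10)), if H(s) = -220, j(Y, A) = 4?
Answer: -1/220 ≈ -0.0045455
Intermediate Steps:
1/H(j(-4, 10)) = 1/(-220) = -1/220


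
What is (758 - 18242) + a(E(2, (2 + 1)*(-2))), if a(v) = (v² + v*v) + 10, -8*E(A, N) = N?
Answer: -139783/8 ≈ -17473.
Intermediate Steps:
E(A, N) = -N/8
a(v) = 10 + 2*v² (a(v) = (v² + v²) + 10 = 2*v² + 10 = 10 + 2*v²)
(758 - 18242) + a(E(2, (2 + 1)*(-2))) = (758 - 18242) + (10 + 2*(-(2 + 1)*(-2)/8)²) = -17484 + (10 + 2*(-3*(-2)/8)²) = -17484 + (10 + 2*(-⅛*(-6))²) = -17484 + (10 + 2*(¾)²) = -17484 + (10 + 2*(9/16)) = -17484 + (10 + 9/8) = -17484 + 89/8 = -139783/8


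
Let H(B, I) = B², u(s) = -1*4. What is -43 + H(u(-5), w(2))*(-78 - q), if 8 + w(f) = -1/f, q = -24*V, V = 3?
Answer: -139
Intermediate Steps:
q = -72 (q = -24*3 = -72)
w(f) = -8 - 1/f
u(s) = -4
-43 + H(u(-5), w(2))*(-78 - q) = -43 + (-4)²*(-78 - 1*(-72)) = -43 + 16*(-78 + 72) = -43 + 16*(-6) = -43 - 96 = -139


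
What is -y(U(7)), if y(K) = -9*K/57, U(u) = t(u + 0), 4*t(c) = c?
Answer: 21/76 ≈ 0.27632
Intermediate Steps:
t(c) = c/4
U(u) = u/4 (U(u) = (u + 0)/4 = u/4)
y(K) = -3*K/19 (y(K) = -9*K*(1/57) = -3*K/19)
-y(U(7)) = -(-3)*(¼)*7/19 = -(-3)*7/(19*4) = -1*(-21/76) = 21/76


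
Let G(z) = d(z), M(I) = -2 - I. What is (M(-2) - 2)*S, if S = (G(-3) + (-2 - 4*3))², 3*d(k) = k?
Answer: -450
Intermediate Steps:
d(k) = k/3
G(z) = z/3
S = 225 (S = ((⅓)*(-3) + (-2 - 4*3))² = (-1 + (-2 - 12))² = (-1 - 14)² = (-15)² = 225)
(M(-2) - 2)*S = ((-2 - 1*(-2)) - 2)*225 = ((-2 + 2) - 2)*225 = (0 - 2)*225 = -2*225 = -450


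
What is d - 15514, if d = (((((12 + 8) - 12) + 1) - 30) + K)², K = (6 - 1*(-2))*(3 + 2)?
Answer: -15153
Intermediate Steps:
K = 40 (K = (6 + 2)*5 = 8*5 = 40)
d = 361 (d = (((((12 + 8) - 12) + 1) - 30) + 40)² = ((((20 - 12) + 1) - 30) + 40)² = (((8 + 1) - 30) + 40)² = ((9 - 30) + 40)² = (-21 + 40)² = 19² = 361)
d - 15514 = 361 - 15514 = -15153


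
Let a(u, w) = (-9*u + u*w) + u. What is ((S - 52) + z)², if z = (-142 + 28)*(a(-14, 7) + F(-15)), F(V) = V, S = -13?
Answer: 2401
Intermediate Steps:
a(u, w) = -8*u + u*w
z = 114 (z = (-142 + 28)*(-14*(-8 + 7) - 15) = -114*(-14*(-1) - 15) = -114*(14 - 15) = -114*(-1) = 114)
((S - 52) + z)² = ((-13 - 52) + 114)² = (-65 + 114)² = 49² = 2401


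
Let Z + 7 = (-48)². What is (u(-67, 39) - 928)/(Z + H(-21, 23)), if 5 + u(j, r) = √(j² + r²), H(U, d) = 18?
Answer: -933/2315 + √6010/2315 ≈ -0.36954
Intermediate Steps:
u(j, r) = -5 + √(j² + r²)
Z = 2297 (Z = -7 + (-48)² = -7 + 2304 = 2297)
(u(-67, 39) - 928)/(Z + H(-21, 23)) = ((-5 + √((-67)² + 39²)) - 928)/(2297 + 18) = ((-5 + √(4489 + 1521)) - 928)/2315 = ((-5 + √6010) - 928)*(1/2315) = (-933 + √6010)*(1/2315) = -933/2315 + √6010/2315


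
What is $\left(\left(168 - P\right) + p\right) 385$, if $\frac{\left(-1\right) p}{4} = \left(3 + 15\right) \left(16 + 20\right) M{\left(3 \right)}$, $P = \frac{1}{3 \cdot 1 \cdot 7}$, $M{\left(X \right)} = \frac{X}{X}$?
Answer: $- \frac{2799775}{3} \approx -9.3326 \cdot 10^{5}$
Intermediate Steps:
$M{\left(X \right)} = 1$
$P = \frac{1}{21}$ ($P = \frac{1}{3 \cdot 7} = \frac{1}{21} \approx 0.047619$)
$p = -2592$ ($p = - 4 \left(3 + 15\right) \left(16 + 20\right) 1 = - 4 \cdot 18 \cdot 36 \cdot 1 = - 4 \cdot 648 \cdot 1 = \left(-4\right) 648 = -2592$)
$\left(\left(168 - P\right) + p\right) 385 = \left(\left(168 - \frac{1}{21}\right) - 2592\right) 385 = \left(\frac{3527}{21} - 2592\right) 385 = \left(- \frac{50905}{21}\right) 385 = - \frac{2799775}{3}$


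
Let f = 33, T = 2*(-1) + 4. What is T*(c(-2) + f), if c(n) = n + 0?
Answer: 62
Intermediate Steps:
c(n) = n
T = 2 (T = -2 + 4 = 2)
T*(c(-2) + f) = 2*(-2 + 33) = 2*31 = 62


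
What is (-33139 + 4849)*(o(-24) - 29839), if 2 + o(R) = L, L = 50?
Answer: 842787390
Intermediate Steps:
o(R) = 48 (o(R) = -2 + 50 = 48)
(-33139 + 4849)*(o(-24) - 29839) = (-33139 + 4849)*(48 - 29839) = -28290*(-29791) = 842787390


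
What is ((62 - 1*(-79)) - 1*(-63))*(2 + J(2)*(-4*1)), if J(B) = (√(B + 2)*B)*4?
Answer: -12648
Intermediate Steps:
J(B) = 4*B*√(2 + B) (J(B) = (√(2 + B)*B)*4 = (B*√(2 + B))*4 = 4*B*√(2 + B))
((62 - 1*(-79)) - 1*(-63))*(2 + J(2)*(-4*1)) = ((62 - 1*(-79)) - 1*(-63))*(2 + (4*2*√(2 + 2))*(-4*1)) = ((62 + 79) + 63)*(2 + (4*2*√4)*(-4)) = (141 + 63)*(2 + (4*2*2)*(-4)) = 204*(2 + 16*(-4)) = 204*(2 - 64) = 204*(-62) = -12648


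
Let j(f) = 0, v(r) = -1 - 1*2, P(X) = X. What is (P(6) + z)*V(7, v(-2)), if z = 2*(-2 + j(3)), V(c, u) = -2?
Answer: -4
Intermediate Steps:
v(r) = -3 (v(r) = -1 - 2 = -3)
z = -4 (z = 2*(-2 + 0) = 2*(-2) = -4)
(P(6) + z)*V(7, v(-2)) = (6 - 4)*(-2) = 2*(-2) = -4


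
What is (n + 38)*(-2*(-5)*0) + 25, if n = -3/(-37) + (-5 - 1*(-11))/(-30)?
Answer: 25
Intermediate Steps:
n = -22/185 (n = -3*(-1/37) + (-5 + 11)*(-1/30) = 3/37 + 6*(-1/30) = 3/37 - ⅕ = -22/185 ≈ -0.11892)
(n + 38)*(-2*(-5)*0) + 25 = (-22/185 + 38)*(-2*(-5)*0) + 25 = 7008*(10*0)/185 + 25 = (7008/185)*0 + 25 = 0 + 25 = 25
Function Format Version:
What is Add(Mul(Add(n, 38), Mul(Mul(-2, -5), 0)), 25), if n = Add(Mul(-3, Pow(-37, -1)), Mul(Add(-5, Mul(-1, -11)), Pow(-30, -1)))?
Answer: 25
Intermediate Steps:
n = Rational(-22, 185) (n = Add(Mul(-3, Rational(-1, 37)), Mul(Add(-5, 11), Rational(-1, 30))) = Add(Rational(3, 37), Mul(6, Rational(-1, 30))) = Add(Rational(3, 37), Rational(-1, 5)) = Rational(-22, 185) ≈ -0.11892)
Add(Mul(Add(n, 38), Mul(Mul(-2, -5), 0)), 25) = Add(Mul(Add(Rational(-22, 185), 38), Mul(Mul(-2, -5), 0)), 25) = Add(Mul(Rational(7008, 185), Mul(10, 0)), 25) = Add(Mul(Rational(7008, 185), 0), 25) = Add(0, 25) = 25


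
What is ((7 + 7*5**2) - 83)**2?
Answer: 9801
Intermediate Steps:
((7 + 7*5**2) - 83)**2 = ((7 + 7*25) - 83)**2 = ((7 + 175) - 83)**2 = (182 - 83)**2 = 99**2 = 9801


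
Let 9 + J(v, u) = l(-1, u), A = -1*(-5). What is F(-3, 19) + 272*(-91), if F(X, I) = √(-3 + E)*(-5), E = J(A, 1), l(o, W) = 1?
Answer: -24752 - 5*I*√11 ≈ -24752.0 - 16.583*I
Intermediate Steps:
A = 5
J(v, u) = -8 (J(v, u) = -9 + 1 = -8)
E = -8
F(X, I) = -5*I*√11 (F(X, I) = √(-3 - 8)*(-5) = √(-11)*(-5) = (I*√11)*(-5) = -5*I*√11)
F(-3, 19) + 272*(-91) = -5*I*√11 + 272*(-91) = -5*I*√11 - 24752 = -24752 - 5*I*√11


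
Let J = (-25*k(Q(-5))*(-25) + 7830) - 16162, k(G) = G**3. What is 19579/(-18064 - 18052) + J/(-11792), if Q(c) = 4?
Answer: -21478079/6654373 ≈ -3.2277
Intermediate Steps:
J = 31668 (J = (-25*4**3*(-25) + 7830) - 16162 = (-25*64*(-25) + 7830) - 16162 = (-1600*(-25) + 7830) - 16162 = (40000 + 7830) - 16162 = 47830 - 16162 = 31668)
19579/(-18064 - 18052) + J/(-11792) = 19579/(-18064 - 18052) + 31668/(-11792) = 19579/(-36116) + 31668*(-1/11792) = 19579*(-1/36116) - 7917/2948 = -19579/36116 - 7917/2948 = -21478079/6654373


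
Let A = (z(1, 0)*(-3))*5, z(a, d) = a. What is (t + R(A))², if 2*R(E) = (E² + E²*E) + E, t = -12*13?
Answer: 12089529/4 ≈ 3.0224e+6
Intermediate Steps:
A = -15 (A = (1*(-3))*5 = -3*5 = -15)
t = -156
R(E) = E/2 + E²/2 + E³/2 (R(E) = ((E² + E²*E) + E)/2 = ((E² + E³) + E)/2 = (E + E² + E³)/2 = E/2 + E²/2 + E³/2)
(t + R(A))² = (-156 + (½)*(-15)*(1 - 15 + (-15)²))² = (-156 + (½)*(-15)*(1 - 15 + 225))² = (-156 + (½)*(-15)*211)² = (-156 - 3165/2)² = (-3477/2)² = 12089529/4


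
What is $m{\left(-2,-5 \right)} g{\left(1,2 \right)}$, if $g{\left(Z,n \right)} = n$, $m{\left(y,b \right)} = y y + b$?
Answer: $-2$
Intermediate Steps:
$m{\left(y,b \right)} = b + y^{2}$ ($m{\left(y,b \right)} = y^{2} + b = b + y^{2}$)
$m{\left(-2,-5 \right)} g{\left(1,2 \right)} = \left(-5 + \left(-2\right)^{2}\right) 2 = \left(-5 + 4\right) 2 = \left(-1\right) 2 = -2$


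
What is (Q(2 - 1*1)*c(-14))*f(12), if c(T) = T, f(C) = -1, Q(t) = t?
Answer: 14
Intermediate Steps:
(Q(2 - 1*1)*c(-14))*f(12) = ((2 - 1*1)*(-14))*(-1) = ((2 - 1)*(-14))*(-1) = (1*(-14))*(-1) = -14*(-1) = 14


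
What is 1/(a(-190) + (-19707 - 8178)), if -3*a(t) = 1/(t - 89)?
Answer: -837/23339744 ≈ -3.5862e-5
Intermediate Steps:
a(t) = -1/(3*(-89 + t)) (a(t) = -1/(3*(t - 89)) = -1/(3*(-89 + t)))
1/(a(-190) + (-19707 - 8178)) = 1/(-1/(-267 + 3*(-190)) + (-19707 - 8178)) = 1/(-1/(-267 - 570) - 27885) = 1/(-1/(-837) - 27885) = 1/(-1*(-1/837) - 27885) = 1/(1/837 - 27885) = 1/(-23339744/837) = -837/23339744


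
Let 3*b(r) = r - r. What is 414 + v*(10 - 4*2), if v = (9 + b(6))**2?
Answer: 576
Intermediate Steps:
b(r) = 0 (b(r) = (r - r)/3 = (1/3)*0 = 0)
v = 81 (v = (9 + 0)**2 = 9**2 = 81)
414 + v*(10 - 4*2) = 414 + 81*(10 - 4*2) = 414 + 81*(10 - 8) = 414 + 81*2 = 414 + 162 = 576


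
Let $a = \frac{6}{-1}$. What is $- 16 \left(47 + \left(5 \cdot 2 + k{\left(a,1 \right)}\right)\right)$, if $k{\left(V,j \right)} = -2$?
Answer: $-880$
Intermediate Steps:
$a = -6$ ($a = 6 \left(-1\right) = -6$)
$- 16 \left(47 + \left(5 \cdot 2 + k{\left(a,1 \right)}\right)\right) = - 16 \left(47 + \left(5 \cdot 2 - 2\right)\right) = - 16 \left(47 + \left(10 - 2\right)\right) = - 16 \left(47 + 8\right) = \left(-16\right) 55 = -880$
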